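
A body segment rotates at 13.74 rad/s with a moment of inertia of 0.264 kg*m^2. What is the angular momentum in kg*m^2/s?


L = I * omega
L = 0.264 * 13.74
L = 3.6274


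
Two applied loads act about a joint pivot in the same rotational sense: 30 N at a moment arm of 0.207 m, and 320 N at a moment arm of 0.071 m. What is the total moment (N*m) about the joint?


M = F1 * d1 + F2 * d2
M = 30 * 0.207 + 320 * 0.071
M = 6.2100 + 22.7200
M = 28.9300


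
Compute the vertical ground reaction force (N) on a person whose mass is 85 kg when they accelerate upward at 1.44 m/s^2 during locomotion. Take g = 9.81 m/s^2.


GRF = m * (g + a)
GRF = 85 * (9.81 + 1.44)
GRF = 85 * 11.2500
GRF = 956.2500


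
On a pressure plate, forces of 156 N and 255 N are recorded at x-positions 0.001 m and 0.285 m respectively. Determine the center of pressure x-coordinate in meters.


COP_x = (F1*x1 + F2*x2) / (F1 + F2)
COP_x = (156*0.001 + 255*0.285) / (156 + 255)
Numerator = 72.8310
Denominator = 411
COP_x = 0.1772


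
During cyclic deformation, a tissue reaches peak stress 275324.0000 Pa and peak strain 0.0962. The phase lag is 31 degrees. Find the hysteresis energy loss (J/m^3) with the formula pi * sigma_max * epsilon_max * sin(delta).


E_loss = pi * sigma_max * epsilon_max * sin(delta)
delta = 31 deg = 0.5411 rad
sin(delta) = 0.5150
E_loss = pi * 275324.0000 * 0.0962 * 0.5150
E_loss = 42855.6761


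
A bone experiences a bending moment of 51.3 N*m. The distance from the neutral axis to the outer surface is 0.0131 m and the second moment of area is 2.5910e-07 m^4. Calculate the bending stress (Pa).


sigma = M * c / I
sigma = 51.3 * 0.0131 / 2.5910e-07
M * c = 0.6720
sigma = 2.5937e+06


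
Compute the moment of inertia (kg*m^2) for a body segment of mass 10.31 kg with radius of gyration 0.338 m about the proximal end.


I = m * k^2
I = 10.31 * 0.338^2
k^2 = 0.1142
I = 1.1779


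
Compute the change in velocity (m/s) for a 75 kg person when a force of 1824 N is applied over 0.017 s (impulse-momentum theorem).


J = F * dt = 1824 * 0.017 = 31.0080 N*s
delta_v = J / m
delta_v = 31.0080 / 75
delta_v = 0.4134


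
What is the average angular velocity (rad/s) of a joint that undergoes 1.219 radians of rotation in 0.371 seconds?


omega = delta_theta / delta_t
omega = 1.219 / 0.371
omega = 3.2857


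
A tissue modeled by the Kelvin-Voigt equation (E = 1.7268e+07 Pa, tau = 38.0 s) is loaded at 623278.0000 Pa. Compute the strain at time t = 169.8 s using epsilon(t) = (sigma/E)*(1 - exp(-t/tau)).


epsilon(t) = (sigma/E) * (1 - exp(-t/tau))
sigma/E = 623278.0000 / 1.7268e+07 = 0.0361
exp(-t/tau) = exp(-169.8 / 38.0) = 0.0115
epsilon = 0.0361 * (1 - 0.0115)
epsilon = 0.0357


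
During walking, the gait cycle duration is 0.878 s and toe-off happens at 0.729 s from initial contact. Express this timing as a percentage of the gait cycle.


pct = (event_time / cycle_time) * 100
pct = (0.729 / 0.878) * 100
ratio = 0.8303
pct = 83.0296


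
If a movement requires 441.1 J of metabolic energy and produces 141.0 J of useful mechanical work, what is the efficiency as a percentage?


eta = (W_mech / E_meta) * 100
eta = (141.0 / 441.1) * 100
ratio = 0.3197
eta = 31.9655


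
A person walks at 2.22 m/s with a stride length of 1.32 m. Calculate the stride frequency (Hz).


f = v / stride_length
f = 2.22 / 1.32
f = 1.6818


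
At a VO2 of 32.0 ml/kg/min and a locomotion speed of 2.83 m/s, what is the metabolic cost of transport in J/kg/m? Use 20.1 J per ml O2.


Power per kg = VO2 * 20.1 / 60
Power per kg = 32.0 * 20.1 / 60 = 10.7200 W/kg
Cost = power_per_kg / speed
Cost = 10.7200 / 2.83
Cost = 3.7880


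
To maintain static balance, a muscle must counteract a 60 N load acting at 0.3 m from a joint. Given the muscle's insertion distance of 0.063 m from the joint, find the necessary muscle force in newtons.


F_muscle = W * d_load / d_muscle
F_muscle = 60 * 0.3 / 0.063
Numerator = 18.0000
F_muscle = 285.7143


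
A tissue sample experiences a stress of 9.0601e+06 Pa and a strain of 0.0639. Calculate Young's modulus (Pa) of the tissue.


E = stress / strain
E = 9.0601e+06 / 0.0639
E = 1.4179e+08


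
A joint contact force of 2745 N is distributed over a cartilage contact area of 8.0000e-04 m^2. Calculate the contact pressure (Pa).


P = F / A
P = 2745 / 8.0000e-04
P = 3.4312e+06


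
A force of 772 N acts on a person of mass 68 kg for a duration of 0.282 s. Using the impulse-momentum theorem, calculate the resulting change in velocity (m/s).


J = F * dt = 772 * 0.282 = 217.7040 N*s
delta_v = J / m
delta_v = 217.7040 / 68
delta_v = 3.2015


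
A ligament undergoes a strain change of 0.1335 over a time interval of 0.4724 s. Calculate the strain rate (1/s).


strain_rate = delta_strain / delta_t
strain_rate = 0.1335 / 0.4724
strain_rate = 0.2826


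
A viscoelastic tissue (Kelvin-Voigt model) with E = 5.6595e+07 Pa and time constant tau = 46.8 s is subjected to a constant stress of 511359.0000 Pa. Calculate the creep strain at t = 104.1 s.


epsilon(t) = (sigma/E) * (1 - exp(-t/tau))
sigma/E = 511359.0000 / 5.6595e+07 = 0.0090
exp(-t/tau) = exp(-104.1 / 46.8) = 0.1081
epsilon = 0.0090 * (1 - 0.1081)
epsilon = 0.0081


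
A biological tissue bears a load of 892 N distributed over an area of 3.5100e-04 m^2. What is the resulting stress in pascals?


stress = F / A
stress = 892 / 3.5100e-04
stress = 2.5413e+06


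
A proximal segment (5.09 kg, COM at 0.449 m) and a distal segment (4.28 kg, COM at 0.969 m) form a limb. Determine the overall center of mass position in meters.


COM = (m1*x1 + m2*x2) / (m1 + m2)
COM = (5.09*0.449 + 4.28*0.969) / (5.09 + 4.28)
Numerator = 6.4327
Denominator = 9.3700
COM = 0.6865


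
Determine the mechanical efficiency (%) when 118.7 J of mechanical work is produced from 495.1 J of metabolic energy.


eta = (W_mech / E_meta) * 100
eta = (118.7 / 495.1) * 100
ratio = 0.2397
eta = 23.9750


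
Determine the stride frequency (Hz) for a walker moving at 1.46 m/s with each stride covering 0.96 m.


f = v / stride_length
f = 1.46 / 0.96
f = 1.5208


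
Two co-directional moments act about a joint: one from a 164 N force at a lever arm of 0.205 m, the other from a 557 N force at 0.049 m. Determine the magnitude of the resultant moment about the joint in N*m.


M = F1 * d1 + F2 * d2
M = 164 * 0.205 + 557 * 0.049
M = 33.6200 + 27.2930
M = 60.9130


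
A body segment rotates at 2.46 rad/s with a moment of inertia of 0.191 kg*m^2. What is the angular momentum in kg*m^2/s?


L = I * omega
L = 0.191 * 2.46
L = 0.4699


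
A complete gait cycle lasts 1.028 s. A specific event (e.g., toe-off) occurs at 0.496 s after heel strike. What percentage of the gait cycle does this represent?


pct = (event_time / cycle_time) * 100
pct = (0.496 / 1.028) * 100
ratio = 0.4825
pct = 48.2490


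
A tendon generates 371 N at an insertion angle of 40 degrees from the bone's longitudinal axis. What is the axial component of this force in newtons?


F_eff = F_tendon * cos(theta)
theta = 40 deg = 0.6981 rad
cos(theta) = 0.7660
F_eff = 371 * 0.7660
F_eff = 284.2025


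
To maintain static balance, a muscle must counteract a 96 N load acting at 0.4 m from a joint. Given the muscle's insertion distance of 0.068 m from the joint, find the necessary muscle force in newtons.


F_muscle = W * d_load / d_muscle
F_muscle = 96 * 0.4 / 0.068
Numerator = 38.4000
F_muscle = 564.7059


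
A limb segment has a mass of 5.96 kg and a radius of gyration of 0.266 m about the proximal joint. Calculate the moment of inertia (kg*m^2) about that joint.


I = m * k^2
I = 5.96 * 0.266^2
k^2 = 0.0708
I = 0.4217


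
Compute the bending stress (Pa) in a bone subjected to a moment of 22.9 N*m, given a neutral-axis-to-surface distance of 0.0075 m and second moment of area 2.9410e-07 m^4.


sigma = M * c / I
sigma = 22.9 * 0.0075 / 2.9410e-07
M * c = 0.1717
sigma = 583985.0391


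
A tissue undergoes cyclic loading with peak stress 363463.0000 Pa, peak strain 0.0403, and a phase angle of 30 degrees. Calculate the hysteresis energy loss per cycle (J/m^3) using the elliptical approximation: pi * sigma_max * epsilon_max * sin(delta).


E_loss = pi * sigma_max * epsilon_max * sin(delta)
delta = 30 deg = 0.5236 rad
sin(delta) = 0.5000
E_loss = pi * 363463.0000 * 0.0403 * 0.5000
E_loss = 23008.3317


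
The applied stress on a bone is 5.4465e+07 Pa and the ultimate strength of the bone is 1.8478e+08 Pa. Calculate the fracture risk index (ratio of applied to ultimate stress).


FRI = applied / ultimate
FRI = 5.4465e+07 / 1.8478e+08
FRI = 0.2948


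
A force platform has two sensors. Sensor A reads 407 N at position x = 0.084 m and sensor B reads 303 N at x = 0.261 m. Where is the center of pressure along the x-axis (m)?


COP_x = (F1*x1 + F2*x2) / (F1 + F2)
COP_x = (407*0.084 + 303*0.261) / (407 + 303)
Numerator = 113.2710
Denominator = 710
COP_x = 0.1595


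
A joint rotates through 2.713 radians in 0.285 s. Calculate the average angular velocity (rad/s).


omega = delta_theta / delta_t
omega = 2.713 / 0.285
omega = 9.5193


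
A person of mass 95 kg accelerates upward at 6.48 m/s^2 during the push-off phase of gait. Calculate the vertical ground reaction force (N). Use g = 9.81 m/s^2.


GRF = m * (g + a)
GRF = 95 * (9.81 + 6.48)
GRF = 95 * 16.2900
GRF = 1547.5500


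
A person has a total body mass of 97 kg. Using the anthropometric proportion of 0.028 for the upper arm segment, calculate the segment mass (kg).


m_segment = body_mass * fraction
m_segment = 97 * 0.028
m_segment = 2.7160


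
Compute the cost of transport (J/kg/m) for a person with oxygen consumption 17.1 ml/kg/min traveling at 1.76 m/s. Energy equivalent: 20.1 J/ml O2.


Power per kg = VO2 * 20.1 / 60
Power per kg = 17.1 * 20.1 / 60 = 5.7285 W/kg
Cost = power_per_kg / speed
Cost = 5.7285 / 1.76
Cost = 3.2548


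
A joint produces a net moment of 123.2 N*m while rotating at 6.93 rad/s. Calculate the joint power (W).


P = M * omega
P = 123.2 * 6.93
P = 853.7760


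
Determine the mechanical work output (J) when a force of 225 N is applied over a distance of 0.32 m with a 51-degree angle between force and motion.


W = F * d * cos(theta)
theta = 51 deg = 0.8901 rad
cos(theta) = 0.6293
W = 225 * 0.32 * 0.6293
W = 45.3111


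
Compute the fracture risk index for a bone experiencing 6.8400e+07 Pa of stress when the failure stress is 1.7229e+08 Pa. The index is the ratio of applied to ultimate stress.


FRI = applied / ultimate
FRI = 6.8400e+07 / 1.7229e+08
FRI = 0.3970


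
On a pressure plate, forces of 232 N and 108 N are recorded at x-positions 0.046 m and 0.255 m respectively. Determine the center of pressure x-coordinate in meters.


COP_x = (F1*x1 + F2*x2) / (F1 + F2)
COP_x = (232*0.046 + 108*0.255) / (232 + 108)
Numerator = 38.2120
Denominator = 340
COP_x = 0.1124


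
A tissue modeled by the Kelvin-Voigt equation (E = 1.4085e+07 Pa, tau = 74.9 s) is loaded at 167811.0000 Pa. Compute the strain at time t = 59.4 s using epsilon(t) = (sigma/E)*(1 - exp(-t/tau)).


epsilon(t) = (sigma/E) * (1 - exp(-t/tau))
sigma/E = 167811.0000 / 1.4085e+07 = 0.0119
exp(-t/tau) = exp(-59.4 / 74.9) = 0.4525
epsilon = 0.0119 * (1 - 0.4525)
epsilon = 0.0065


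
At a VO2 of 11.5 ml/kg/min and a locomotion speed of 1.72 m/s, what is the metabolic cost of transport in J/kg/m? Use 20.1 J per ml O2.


Power per kg = VO2 * 20.1 / 60
Power per kg = 11.5 * 20.1 / 60 = 3.8525 W/kg
Cost = power_per_kg / speed
Cost = 3.8525 / 1.72
Cost = 2.2398


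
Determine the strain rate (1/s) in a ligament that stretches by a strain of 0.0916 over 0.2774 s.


strain_rate = delta_strain / delta_t
strain_rate = 0.0916 / 0.2774
strain_rate = 0.3302


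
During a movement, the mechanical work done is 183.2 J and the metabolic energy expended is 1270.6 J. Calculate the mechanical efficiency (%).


eta = (W_mech / E_meta) * 100
eta = (183.2 / 1270.6) * 100
ratio = 0.1442
eta = 14.4184


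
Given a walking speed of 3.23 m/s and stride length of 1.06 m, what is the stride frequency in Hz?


f = v / stride_length
f = 3.23 / 1.06
f = 3.0472


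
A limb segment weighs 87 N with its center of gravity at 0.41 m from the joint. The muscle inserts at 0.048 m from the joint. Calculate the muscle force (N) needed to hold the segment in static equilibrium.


F_muscle = W * d_load / d_muscle
F_muscle = 87 * 0.41 / 0.048
Numerator = 35.6700
F_muscle = 743.1250


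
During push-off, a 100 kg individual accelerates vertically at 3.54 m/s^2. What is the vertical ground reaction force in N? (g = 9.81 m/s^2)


GRF = m * (g + a)
GRF = 100 * (9.81 + 3.54)
GRF = 100 * 13.3500
GRF = 1335.0000


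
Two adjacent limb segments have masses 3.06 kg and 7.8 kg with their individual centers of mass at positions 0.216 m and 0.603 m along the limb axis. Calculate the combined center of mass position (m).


COM = (m1*x1 + m2*x2) / (m1 + m2)
COM = (3.06*0.216 + 7.8*0.603) / (3.06 + 7.8)
Numerator = 5.3644
Denominator = 10.8600
COM = 0.4940


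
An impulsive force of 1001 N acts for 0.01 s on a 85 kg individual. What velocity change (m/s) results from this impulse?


J = F * dt = 1001 * 0.01 = 10.0100 N*s
delta_v = J / m
delta_v = 10.0100 / 85
delta_v = 0.1178


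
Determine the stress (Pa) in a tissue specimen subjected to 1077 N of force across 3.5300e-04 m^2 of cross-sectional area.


stress = F / A
stress = 1077 / 3.5300e-04
stress = 3.0510e+06


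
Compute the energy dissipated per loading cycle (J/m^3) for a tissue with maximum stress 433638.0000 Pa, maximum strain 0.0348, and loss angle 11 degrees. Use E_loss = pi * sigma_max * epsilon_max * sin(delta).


E_loss = pi * sigma_max * epsilon_max * sin(delta)
delta = 11 deg = 0.1920 rad
sin(delta) = 0.1908
E_loss = pi * 433638.0000 * 0.0348 * 0.1908
E_loss = 9045.9731


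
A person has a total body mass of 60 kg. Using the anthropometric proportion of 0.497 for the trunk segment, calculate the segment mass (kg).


m_segment = body_mass * fraction
m_segment = 60 * 0.497
m_segment = 29.8200


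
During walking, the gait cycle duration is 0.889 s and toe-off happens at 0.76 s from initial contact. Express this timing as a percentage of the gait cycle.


pct = (event_time / cycle_time) * 100
pct = (0.76 / 0.889) * 100
ratio = 0.8549
pct = 85.4893


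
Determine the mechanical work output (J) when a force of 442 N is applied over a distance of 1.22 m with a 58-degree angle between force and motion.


W = F * d * cos(theta)
theta = 58 deg = 1.0123 rad
cos(theta) = 0.5299
W = 442 * 1.22 * 0.5299
W = 285.7537


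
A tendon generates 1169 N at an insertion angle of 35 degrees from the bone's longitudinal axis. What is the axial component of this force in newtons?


F_eff = F_tendon * cos(theta)
theta = 35 deg = 0.6109 rad
cos(theta) = 0.8192
F_eff = 1169 * 0.8192
F_eff = 957.5887


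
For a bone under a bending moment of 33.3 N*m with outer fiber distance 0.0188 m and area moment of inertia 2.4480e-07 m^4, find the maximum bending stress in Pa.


sigma = M * c / I
sigma = 33.3 * 0.0188 / 2.4480e-07
M * c = 0.6260
sigma = 2.5574e+06


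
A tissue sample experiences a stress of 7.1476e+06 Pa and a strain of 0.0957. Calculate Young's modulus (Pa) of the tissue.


E = stress / strain
E = 7.1476e+06 / 0.0957
E = 7.4688e+07


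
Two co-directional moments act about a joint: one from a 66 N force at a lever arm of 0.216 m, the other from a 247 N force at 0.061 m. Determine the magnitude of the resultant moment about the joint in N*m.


M = F1 * d1 + F2 * d2
M = 66 * 0.216 + 247 * 0.061
M = 14.2560 + 15.0670
M = 29.3230


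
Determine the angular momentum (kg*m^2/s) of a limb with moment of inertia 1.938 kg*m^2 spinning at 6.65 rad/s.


L = I * omega
L = 1.938 * 6.65
L = 12.8877


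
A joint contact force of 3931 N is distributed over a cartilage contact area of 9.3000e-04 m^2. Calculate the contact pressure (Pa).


P = F / A
P = 3931 / 9.3000e-04
P = 4.2269e+06


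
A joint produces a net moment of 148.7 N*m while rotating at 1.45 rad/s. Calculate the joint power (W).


P = M * omega
P = 148.7 * 1.45
P = 215.6150


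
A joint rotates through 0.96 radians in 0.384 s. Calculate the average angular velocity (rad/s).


omega = delta_theta / delta_t
omega = 0.96 / 0.384
omega = 2.5000


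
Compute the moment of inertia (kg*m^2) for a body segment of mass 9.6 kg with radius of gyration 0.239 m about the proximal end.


I = m * k^2
I = 9.6 * 0.239^2
k^2 = 0.0571
I = 0.5484


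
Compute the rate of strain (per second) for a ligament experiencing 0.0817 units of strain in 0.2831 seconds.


strain_rate = delta_strain / delta_t
strain_rate = 0.0817 / 0.2831
strain_rate = 0.2886


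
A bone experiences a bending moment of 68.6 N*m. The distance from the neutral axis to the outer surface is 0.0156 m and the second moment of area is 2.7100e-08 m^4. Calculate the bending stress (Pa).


sigma = M * c / I
sigma = 68.6 * 0.0156 / 2.7100e-08
M * c = 1.0702
sigma = 3.9489e+07


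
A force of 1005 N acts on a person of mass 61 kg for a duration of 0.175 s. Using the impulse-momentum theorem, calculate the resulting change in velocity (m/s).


J = F * dt = 1005 * 0.175 = 175.8750 N*s
delta_v = J / m
delta_v = 175.8750 / 61
delta_v = 2.8832


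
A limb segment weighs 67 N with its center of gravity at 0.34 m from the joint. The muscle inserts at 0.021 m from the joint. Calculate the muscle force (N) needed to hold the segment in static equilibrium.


F_muscle = W * d_load / d_muscle
F_muscle = 67 * 0.34 / 0.021
Numerator = 22.7800
F_muscle = 1084.7619


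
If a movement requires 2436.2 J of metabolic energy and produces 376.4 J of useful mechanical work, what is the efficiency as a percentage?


eta = (W_mech / E_meta) * 100
eta = (376.4 / 2436.2) * 100
ratio = 0.1545
eta = 15.4503


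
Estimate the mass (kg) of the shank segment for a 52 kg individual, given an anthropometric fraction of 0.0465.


m_segment = body_mass * fraction
m_segment = 52 * 0.0465
m_segment = 2.4180


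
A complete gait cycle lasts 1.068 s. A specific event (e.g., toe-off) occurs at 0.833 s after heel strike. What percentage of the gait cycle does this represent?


pct = (event_time / cycle_time) * 100
pct = (0.833 / 1.068) * 100
ratio = 0.7800
pct = 77.9963


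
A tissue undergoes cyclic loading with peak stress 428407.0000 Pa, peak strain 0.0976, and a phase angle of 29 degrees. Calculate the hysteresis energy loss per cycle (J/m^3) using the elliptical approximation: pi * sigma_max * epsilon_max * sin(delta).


E_loss = pi * sigma_max * epsilon_max * sin(delta)
delta = 29 deg = 0.5061 rad
sin(delta) = 0.4848
E_loss = pi * 428407.0000 * 0.0976 * 0.4848
E_loss = 63683.5812


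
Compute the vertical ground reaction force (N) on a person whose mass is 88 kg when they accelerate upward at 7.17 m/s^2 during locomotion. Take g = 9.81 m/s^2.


GRF = m * (g + a)
GRF = 88 * (9.81 + 7.17)
GRF = 88 * 16.9800
GRF = 1494.2400


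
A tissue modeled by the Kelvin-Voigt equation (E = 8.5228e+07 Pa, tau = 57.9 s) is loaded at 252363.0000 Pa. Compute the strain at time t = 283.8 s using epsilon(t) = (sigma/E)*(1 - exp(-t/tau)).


epsilon(t) = (sigma/E) * (1 - exp(-t/tau))
sigma/E = 252363.0000 / 8.5228e+07 = 0.0030
exp(-t/tau) = exp(-283.8 / 57.9) = 0.0074
epsilon = 0.0030 * (1 - 0.0074)
epsilon = 0.0029


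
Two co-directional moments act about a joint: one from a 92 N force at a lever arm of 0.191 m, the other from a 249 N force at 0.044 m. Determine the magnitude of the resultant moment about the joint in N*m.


M = F1 * d1 + F2 * d2
M = 92 * 0.191 + 249 * 0.044
M = 17.5720 + 10.9560
M = 28.5280


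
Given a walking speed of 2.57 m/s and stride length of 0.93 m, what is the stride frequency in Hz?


f = v / stride_length
f = 2.57 / 0.93
f = 2.7634


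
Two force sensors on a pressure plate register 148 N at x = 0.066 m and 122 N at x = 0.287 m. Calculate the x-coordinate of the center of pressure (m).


COP_x = (F1*x1 + F2*x2) / (F1 + F2)
COP_x = (148*0.066 + 122*0.287) / (148 + 122)
Numerator = 44.7820
Denominator = 270
COP_x = 0.1659


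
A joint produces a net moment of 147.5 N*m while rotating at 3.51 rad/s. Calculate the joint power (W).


P = M * omega
P = 147.5 * 3.51
P = 517.7250


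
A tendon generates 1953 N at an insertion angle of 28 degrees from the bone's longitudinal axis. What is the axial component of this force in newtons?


F_eff = F_tendon * cos(theta)
theta = 28 deg = 0.4887 rad
cos(theta) = 0.8829
F_eff = 1953 * 0.8829
F_eff = 1724.3966


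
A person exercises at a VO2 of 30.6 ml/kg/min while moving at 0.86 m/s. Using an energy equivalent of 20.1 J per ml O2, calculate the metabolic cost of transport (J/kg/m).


Power per kg = VO2 * 20.1 / 60
Power per kg = 30.6 * 20.1 / 60 = 10.2510 W/kg
Cost = power_per_kg / speed
Cost = 10.2510 / 0.86
Cost = 11.9198


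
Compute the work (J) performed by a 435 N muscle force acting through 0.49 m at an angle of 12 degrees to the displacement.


W = F * d * cos(theta)
theta = 12 deg = 0.2094 rad
cos(theta) = 0.9781
W = 435 * 0.49 * 0.9781
W = 208.4922


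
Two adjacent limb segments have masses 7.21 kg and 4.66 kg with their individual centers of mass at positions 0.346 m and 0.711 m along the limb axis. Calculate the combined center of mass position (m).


COM = (m1*x1 + m2*x2) / (m1 + m2)
COM = (7.21*0.346 + 4.66*0.711) / (7.21 + 4.66)
Numerator = 5.8079
Denominator = 11.8700
COM = 0.4893


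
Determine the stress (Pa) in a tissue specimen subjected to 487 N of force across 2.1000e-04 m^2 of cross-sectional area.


stress = F / A
stress = 487 / 2.1000e-04
stress = 2.3190e+06


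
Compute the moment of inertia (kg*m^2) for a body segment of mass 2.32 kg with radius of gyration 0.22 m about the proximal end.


I = m * k^2
I = 2.32 * 0.22^2
k^2 = 0.0484
I = 0.1123


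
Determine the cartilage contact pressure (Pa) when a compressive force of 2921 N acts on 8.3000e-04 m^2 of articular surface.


P = F / A
P = 2921 / 8.3000e-04
P = 3.5193e+06


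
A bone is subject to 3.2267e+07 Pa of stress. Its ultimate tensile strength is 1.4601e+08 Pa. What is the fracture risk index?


FRI = applied / ultimate
FRI = 3.2267e+07 / 1.4601e+08
FRI = 0.2210


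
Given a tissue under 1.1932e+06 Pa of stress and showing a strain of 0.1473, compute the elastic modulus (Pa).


E = stress / strain
E = 1.1932e+06 / 0.1473
E = 8.1005e+06


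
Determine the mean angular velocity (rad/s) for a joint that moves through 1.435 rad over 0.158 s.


omega = delta_theta / delta_t
omega = 1.435 / 0.158
omega = 9.0823


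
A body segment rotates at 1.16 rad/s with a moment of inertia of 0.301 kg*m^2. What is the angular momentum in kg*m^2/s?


L = I * omega
L = 0.301 * 1.16
L = 0.3492


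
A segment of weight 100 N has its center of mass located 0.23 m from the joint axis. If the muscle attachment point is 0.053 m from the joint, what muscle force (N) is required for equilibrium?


F_muscle = W * d_load / d_muscle
F_muscle = 100 * 0.23 / 0.053
Numerator = 23.0000
F_muscle = 433.9623


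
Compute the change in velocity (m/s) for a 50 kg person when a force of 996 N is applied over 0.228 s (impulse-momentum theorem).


J = F * dt = 996 * 0.228 = 227.0880 N*s
delta_v = J / m
delta_v = 227.0880 / 50
delta_v = 4.5418


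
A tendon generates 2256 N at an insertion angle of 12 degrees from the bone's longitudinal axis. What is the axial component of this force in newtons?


F_eff = F_tendon * cos(theta)
theta = 12 deg = 0.2094 rad
cos(theta) = 0.9781
F_eff = 2256 * 0.9781
F_eff = 2206.7010


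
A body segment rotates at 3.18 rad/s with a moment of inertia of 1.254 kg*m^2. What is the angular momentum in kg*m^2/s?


L = I * omega
L = 1.254 * 3.18
L = 3.9877


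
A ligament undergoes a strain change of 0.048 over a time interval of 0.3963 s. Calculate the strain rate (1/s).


strain_rate = delta_strain / delta_t
strain_rate = 0.048 / 0.3963
strain_rate = 0.1211


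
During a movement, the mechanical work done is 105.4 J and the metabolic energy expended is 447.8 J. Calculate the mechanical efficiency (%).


eta = (W_mech / E_meta) * 100
eta = (105.4 / 447.8) * 100
ratio = 0.2354
eta = 23.5373


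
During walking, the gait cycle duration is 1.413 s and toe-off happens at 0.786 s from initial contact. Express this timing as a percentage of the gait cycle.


pct = (event_time / cycle_time) * 100
pct = (0.786 / 1.413) * 100
ratio = 0.5563
pct = 55.6263


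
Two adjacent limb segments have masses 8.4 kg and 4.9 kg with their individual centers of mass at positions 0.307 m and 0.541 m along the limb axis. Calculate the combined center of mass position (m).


COM = (m1*x1 + m2*x2) / (m1 + m2)
COM = (8.4*0.307 + 4.9*0.541) / (8.4 + 4.9)
Numerator = 5.2297
Denominator = 13.3000
COM = 0.3932


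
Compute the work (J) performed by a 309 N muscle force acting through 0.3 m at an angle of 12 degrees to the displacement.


W = F * d * cos(theta)
theta = 12 deg = 0.2094 rad
cos(theta) = 0.9781
W = 309 * 0.3 * 0.9781
W = 90.6743


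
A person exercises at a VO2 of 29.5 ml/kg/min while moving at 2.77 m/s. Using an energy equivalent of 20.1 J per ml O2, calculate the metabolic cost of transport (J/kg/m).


Power per kg = VO2 * 20.1 / 60
Power per kg = 29.5 * 20.1 / 60 = 9.8825 W/kg
Cost = power_per_kg / speed
Cost = 9.8825 / 2.77
Cost = 3.5677


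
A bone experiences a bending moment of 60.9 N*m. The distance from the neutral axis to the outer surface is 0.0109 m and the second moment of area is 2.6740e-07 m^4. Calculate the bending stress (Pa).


sigma = M * c / I
sigma = 60.9 * 0.0109 / 2.6740e-07
M * c = 0.6638
sigma = 2.4825e+06


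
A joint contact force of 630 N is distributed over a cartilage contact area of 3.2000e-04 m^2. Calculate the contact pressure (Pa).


P = F / A
P = 630 / 3.2000e-04
P = 1.9687e+06


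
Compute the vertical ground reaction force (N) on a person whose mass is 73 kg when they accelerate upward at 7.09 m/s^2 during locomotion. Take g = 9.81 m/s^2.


GRF = m * (g + a)
GRF = 73 * (9.81 + 7.09)
GRF = 73 * 16.9000
GRF = 1233.7000


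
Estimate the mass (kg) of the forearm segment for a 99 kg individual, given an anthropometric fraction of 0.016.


m_segment = body_mass * fraction
m_segment = 99 * 0.016
m_segment = 1.5840


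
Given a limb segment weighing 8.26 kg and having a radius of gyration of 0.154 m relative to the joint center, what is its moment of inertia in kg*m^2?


I = m * k^2
I = 8.26 * 0.154^2
k^2 = 0.0237
I = 0.1959


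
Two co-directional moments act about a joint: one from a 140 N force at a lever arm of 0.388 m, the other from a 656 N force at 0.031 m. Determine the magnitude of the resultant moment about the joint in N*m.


M = F1 * d1 + F2 * d2
M = 140 * 0.388 + 656 * 0.031
M = 54.3200 + 20.3360
M = 74.6560


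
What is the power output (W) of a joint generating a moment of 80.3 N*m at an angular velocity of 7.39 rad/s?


P = M * omega
P = 80.3 * 7.39
P = 593.4170


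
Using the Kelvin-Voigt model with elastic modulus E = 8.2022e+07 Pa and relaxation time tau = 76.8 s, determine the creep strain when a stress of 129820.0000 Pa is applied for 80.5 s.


epsilon(t) = (sigma/E) * (1 - exp(-t/tau))
sigma/E = 129820.0000 / 8.2022e+07 = 0.0016
exp(-t/tau) = exp(-80.5 / 76.8) = 0.3506
epsilon = 0.0016 * (1 - 0.3506)
epsilon = 0.0010


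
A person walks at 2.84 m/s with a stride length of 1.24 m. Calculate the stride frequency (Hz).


f = v / stride_length
f = 2.84 / 1.24
f = 2.2903


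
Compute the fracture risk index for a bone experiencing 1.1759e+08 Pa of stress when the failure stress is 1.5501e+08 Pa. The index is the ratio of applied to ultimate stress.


FRI = applied / ultimate
FRI = 1.1759e+08 / 1.5501e+08
FRI = 0.7586


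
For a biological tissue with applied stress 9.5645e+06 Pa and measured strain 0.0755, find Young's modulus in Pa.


E = stress / strain
E = 9.5645e+06 / 0.0755
E = 1.2668e+08


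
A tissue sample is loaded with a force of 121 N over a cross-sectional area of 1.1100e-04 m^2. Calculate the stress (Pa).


stress = F / A
stress = 121 / 1.1100e-04
stress = 1.0901e+06


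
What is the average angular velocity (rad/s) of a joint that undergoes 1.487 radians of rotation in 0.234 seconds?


omega = delta_theta / delta_t
omega = 1.487 / 0.234
omega = 6.3547


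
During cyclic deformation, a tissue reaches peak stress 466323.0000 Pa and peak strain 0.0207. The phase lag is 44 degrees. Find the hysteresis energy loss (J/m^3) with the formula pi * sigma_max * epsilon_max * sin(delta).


E_loss = pi * sigma_max * epsilon_max * sin(delta)
delta = 44 deg = 0.7679 rad
sin(delta) = 0.6947
E_loss = pi * 466323.0000 * 0.0207 * 0.6947
E_loss = 21065.8180


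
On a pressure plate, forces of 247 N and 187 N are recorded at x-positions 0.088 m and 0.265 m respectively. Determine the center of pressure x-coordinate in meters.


COP_x = (F1*x1 + F2*x2) / (F1 + F2)
COP_x = (247*0.088 + 187*0.265) / (247 + 187)
Numerator = 71.2910
Denominator = 434
COP_x = 0.1643


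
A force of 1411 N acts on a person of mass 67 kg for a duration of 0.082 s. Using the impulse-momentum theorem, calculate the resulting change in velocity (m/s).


J = F * dt = 1411 * 0.082 = 115.7020 N*s
delta_v = J / m
delta_v = 115.7020 / 67
delta_v = 1.7269


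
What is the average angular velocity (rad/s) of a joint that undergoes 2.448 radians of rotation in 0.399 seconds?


omega = delta_theta / delta_t
omega = 2.448 / 0.399
omega = 6.1353


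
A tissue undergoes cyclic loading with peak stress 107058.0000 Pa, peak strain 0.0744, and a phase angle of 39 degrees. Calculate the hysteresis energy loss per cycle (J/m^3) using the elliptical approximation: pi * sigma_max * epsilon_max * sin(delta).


E_loss = pi * sigma_max * epsilon_max * sin(delta)
delta = 39 deg = 0.6807 rad
sin(delta) = 0.6293
E_loss = pi * 107058.0000 * 0.0744 * 0.6293
E_loss = 15747.5769


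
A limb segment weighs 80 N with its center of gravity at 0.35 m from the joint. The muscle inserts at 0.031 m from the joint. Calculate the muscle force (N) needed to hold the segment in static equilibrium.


F_muscle = W * d_load / d_muscle
F_muscle = 80 * 0.35 / 0.031
Numerator = 28.0000
F_muscle = 903.2258


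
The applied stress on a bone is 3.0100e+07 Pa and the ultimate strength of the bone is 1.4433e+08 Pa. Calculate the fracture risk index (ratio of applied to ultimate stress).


FRI = applied / ultimate
FRI = 3.0100e+07 / 1.4433e+08
FRI = 0.2085


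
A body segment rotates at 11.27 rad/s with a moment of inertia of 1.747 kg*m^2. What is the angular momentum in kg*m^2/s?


L = I * omega
L = 1.747 * 11.27
L = 19.6887


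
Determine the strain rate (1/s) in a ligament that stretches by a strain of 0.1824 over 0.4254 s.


strain_rate = delta_strain / delta_t
strain_rate = 0.1824 / 0.4254
strain_rate = 0.4288


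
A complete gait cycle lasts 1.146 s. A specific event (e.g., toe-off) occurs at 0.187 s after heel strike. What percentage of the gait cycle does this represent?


pct = (event_time / cycle_time) * 100
pct = (0.187 / 1.146) * 100
ratio = 0.1632
pct = 16.3176


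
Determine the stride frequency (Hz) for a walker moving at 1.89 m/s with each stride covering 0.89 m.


f = v / stride_length
f = 1.89 / 0.89
f = 2.1236


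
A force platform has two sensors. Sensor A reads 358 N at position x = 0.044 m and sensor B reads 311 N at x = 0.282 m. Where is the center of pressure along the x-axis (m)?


COP_x = (F1*x1 + F2*x2) / (F1 + F2)
COP_x = (358*0.044 + 311*0.282) / (358 + 311)
Numerator = 103.4540
Denominator = 669
COP_x = 0.1546


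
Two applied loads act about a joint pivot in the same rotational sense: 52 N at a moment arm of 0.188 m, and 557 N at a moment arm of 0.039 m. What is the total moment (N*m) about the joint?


M = F1 * d1 + F2 * d2
M = 52 * 0.188 + 557 * 0.039
M = 9.7760 + 21.7230
M = 31.4990


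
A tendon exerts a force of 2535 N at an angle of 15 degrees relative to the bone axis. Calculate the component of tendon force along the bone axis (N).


F_eff = F_tendon * cos(theta)
theta = 15 deg = 0.2618 rad
cos(theta) = 0.9659
F_eff = 2535 * 0.9659
F_eff = 2448.6220


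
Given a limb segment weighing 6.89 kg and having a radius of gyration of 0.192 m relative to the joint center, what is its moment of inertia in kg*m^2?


I = m * k^2
I = 6.89 * 0.192^2
k^2 = 0.0369
I = 0.2540


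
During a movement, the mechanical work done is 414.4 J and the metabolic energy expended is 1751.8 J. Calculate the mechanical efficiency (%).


eta = (W_mech / E_meta) * 100
eta = (414.4 / 1751.8) * 100
ratio = 0.2366
eta = 23.6557


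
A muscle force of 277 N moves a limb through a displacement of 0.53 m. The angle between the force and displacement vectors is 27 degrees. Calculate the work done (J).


W = F * d * cos(theta)
theta = 27 deg = 0.4712 rad
cos(theta) = 0.8910
W = 277 * 0.53 * 0.8910
W = 130.8087


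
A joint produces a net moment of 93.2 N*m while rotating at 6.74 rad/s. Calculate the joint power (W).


P = M * omega
P = 93.2 * 6.74
P = 628.1680


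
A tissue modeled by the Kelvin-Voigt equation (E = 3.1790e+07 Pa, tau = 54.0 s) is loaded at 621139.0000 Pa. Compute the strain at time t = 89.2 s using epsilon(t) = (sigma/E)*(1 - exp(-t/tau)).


epsilon(t) = (sigma/E) * (1 - exp(-t/tau))
sigma/E = 621139.0000 / 3.1790e+07 = 0.0195
exp(-t/tau) = exp(-89.2 / 54.0) = 0.1917
epsilon = 0.0195 * (1 - 0.1917)
epsilon = 0.0158


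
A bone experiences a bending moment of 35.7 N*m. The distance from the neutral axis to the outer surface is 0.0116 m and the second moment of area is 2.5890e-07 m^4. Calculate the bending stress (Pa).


sigma = M * c / I
sigma = 35.7 * 0.0116 / 2.5890e-07
M * c = 0.4141
sigma = 1.5995e+06


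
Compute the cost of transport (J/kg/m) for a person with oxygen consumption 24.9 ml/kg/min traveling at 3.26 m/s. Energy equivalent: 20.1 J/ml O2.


Power per kg = VO2 * 20.1 / 60
Power per kg = 24.9 * 20.1 / 60 = 8.3415 W/kg
Cost = power_per_kg / speed
Cost = 8.3415 / 3.26
Cost = 2.5587


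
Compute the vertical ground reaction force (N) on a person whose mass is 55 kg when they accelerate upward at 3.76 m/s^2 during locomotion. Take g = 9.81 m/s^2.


GRF = m * (g + a)
GRF = 55 * (9.81 + 3.76)
GRF = 55 * 13.5700
GRF = 746.3500


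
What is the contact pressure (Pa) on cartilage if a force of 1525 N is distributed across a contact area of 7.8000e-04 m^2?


P = F / A
P = 1525 / 7.8000e-04
P = 1.9551e+06


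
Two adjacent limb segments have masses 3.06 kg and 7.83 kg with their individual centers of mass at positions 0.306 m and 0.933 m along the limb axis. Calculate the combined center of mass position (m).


COM = (m1*x1 + m2*x2) / (m1 + m2)
COM = (3.06*0.306 + 7.83*0.933) / (3.06 + 7.83)
Numerator = 8.2417
Denominator = 10.8900
COM = 0.7568


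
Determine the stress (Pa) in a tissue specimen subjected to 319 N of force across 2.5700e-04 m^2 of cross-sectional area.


stress = F / A
stress = 319 / 2.5700e-04
stress = 1.2412e+06


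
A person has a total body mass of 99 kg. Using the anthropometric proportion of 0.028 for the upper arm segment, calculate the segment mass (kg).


m_segment = body_mass * fraction
m_segment = 99 * 0.028
m_segment = 2.7720


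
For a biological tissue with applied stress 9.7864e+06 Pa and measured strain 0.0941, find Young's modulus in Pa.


E = stress / strain
E = 9.7864e+06 / 0.0941
E = 1.0400e+08


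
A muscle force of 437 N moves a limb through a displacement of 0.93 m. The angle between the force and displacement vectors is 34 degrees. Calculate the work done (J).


W = F * d * cos(theta)
theta = 34 deg = 0.5934 rad
cos(theta) = 0.8290
W = 437 * 0.93 * 0.8290
W = 336.9292


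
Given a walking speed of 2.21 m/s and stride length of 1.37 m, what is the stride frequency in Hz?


f = v / stride_length
f = 2.21 / 1.37
f = 1.6131


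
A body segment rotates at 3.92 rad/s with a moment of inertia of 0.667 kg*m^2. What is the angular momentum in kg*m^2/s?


L = I * omega
L = 0.667 * 3.92
L = 2.6146


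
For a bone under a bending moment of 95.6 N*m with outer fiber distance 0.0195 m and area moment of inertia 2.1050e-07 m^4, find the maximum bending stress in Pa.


sigma = M * c / I
sigma = 95.6 * 0.0195 / 2.1050e-07
M * c = 1.8642
sigma = 8.8561e+06


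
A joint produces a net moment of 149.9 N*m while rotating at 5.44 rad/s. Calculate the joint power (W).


P = M * omega
P = 149.9 * 5.44
P = 815.4560


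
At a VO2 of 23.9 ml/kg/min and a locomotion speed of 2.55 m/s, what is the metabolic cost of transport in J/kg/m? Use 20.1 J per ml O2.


Power per kg = VO2 * 20.1 / 60
Power per kg = 23.9 * 20.1 / 60 = 8.0065 W/kg
Cost = power_per_kg / speed
Cost = 8.0065 / 2.55
Cost = 3.1398


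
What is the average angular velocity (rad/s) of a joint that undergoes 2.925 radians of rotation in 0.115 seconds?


omega = delta_theta / delta_t
omega = 2.925 / 0.115
omega = 25.4348


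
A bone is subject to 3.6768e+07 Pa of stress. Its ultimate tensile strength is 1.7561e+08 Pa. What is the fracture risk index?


FRI = applied / ultimate
FRI = 3.6768e+07 / 1.7561e+08
FRI = 0.2094


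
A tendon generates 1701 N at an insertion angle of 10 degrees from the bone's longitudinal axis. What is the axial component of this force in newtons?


F_eff = F_tendon * cos(theta)
theta = 10 deg = 0.1745 rad
cos(theta) = 0.9848
F_eff = 1701 * 0.9848
F_eff = 1675.1580


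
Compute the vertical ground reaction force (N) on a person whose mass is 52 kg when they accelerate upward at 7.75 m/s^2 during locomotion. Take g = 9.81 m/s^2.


GRF = m * (g + a)
GRF = 52 * (9.81 + 7.75)
GRF = 52 * 17.5600
GRF = 913.1200


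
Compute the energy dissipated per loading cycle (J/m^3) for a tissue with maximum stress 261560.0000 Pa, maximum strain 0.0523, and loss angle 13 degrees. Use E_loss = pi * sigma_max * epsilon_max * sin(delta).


E_loss = pi * sigma_max * epsilon_max * sin(delta)
delta = 13 deg = 0.2269 rad
sin(delta) = 0.2250
E_loss = pi * 261560.0000 * 0.0523 * 0.2250
E_loss = 9667.4275


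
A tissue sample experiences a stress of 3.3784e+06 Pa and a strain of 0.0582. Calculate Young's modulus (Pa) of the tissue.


E = stress / strain
E = 3.3784e+06 / 0.0582
E = 5.8048e+07


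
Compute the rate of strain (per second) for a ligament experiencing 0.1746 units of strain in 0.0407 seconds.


strain_rate = delta_strain / delta_t
strain_rate = 0.1746 / 0.0407
strain_rate = 4.2899


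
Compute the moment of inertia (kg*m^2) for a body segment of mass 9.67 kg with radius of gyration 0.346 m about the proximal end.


I = m * k^2
I = 9.67 * 0.346^2
k^2 = 0.1197
I = 1.1577


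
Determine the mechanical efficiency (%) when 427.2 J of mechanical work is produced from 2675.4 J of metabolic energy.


eta = (W_mech / E_meta) * 100
eta = (427.2 / 2675.4) * 100
ratio = 0.1597
eta = 15.9677


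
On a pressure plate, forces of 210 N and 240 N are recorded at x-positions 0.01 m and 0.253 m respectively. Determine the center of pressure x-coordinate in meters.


COP_x = (F1*x1 + F2*x2) / (F1 + F2)
COP_x = (210*0.01 + 240*0.253) / (210 + 240)
Numerator = 62.8200
Denominator = 450
COP_x = 0.1396


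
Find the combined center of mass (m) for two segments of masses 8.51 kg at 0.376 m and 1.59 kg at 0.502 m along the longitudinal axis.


COM = (m1*x1 + m2*x2) / (m1 + m2)
COM = (8.51*0.376 + 1.59*0.502) / (8.51 + 1.59)
Numerator = 3.9979
Denominator = 10.1000
COM = 0.3958
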